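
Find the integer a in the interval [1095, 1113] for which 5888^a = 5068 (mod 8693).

1103

Compute 5888^1095 mod 8693 = 8648, then multiply by 5888 repeatedly:
  5888^1095=8648  5888^1096=4523  5888^1097=4765  5888^1098=4009  5888^1099=3497
  5888^1100=5312  5888^1101=8335  5888^1102=4495  5888^1103=5068
Found 5068 at exponent 1103.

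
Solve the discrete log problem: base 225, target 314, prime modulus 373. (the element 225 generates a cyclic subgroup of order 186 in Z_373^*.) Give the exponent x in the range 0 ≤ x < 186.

82

Baby-step giant-step with m = ceil(sqrt(186)) = 14.
Baby table (225^j mod 373 for j=0..13):
  0:1  1:225  2:270  3:324  4:165  5:198  6:163  7:121
  8:369  9:219  10:39  11:196  12:86  13:327
Giant step factor: 225^(-14) ≡ 250 (mod 373).
Scan 314·250^i mod 373 for i = 0, 1, …:
  i=0: 314   i=1: 170   i=2: 351   i=3: 95
  i=4: 251   i=5: 86
Match at i=5, j=12: x = 5·14 + 12 = 82.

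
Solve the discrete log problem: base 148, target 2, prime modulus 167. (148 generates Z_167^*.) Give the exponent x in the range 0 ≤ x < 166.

Baby-step giant-step with m = ceil(sqrt(166)) = 13.
Baby table (148^j mod 167 for j=0..12):
  0:1  1:148  2:27  3:155  4:61  5:10  6:144  7:103
  8:47  9:109  10:100  11:104  12:28
Giant step factor: 148^(-13) ≡ 70 (mod 167).
Scan 2·70^i mod 167 for i = 0, 1, …:
  i=0: 2   i=1: 140   i=2: 114   i=3: 131
  i=4: 152   i=5: 119   i=6: 147   i=7: 103
Match at i=7, j=7: x = 7·13 + 7 = 98.

98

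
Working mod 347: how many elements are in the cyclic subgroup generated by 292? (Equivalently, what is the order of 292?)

173

The order of 292 must divide p − 1 = 346 = 2 · 173.
Divisors: 1, 2, 173, 346.
Check each in increasing order: 292^1 ≡ 292;  292^2 ≡ 249;  292^173 ≡ 1.
Smallest exponent giving 1 is 173.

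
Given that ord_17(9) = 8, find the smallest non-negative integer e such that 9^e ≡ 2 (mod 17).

7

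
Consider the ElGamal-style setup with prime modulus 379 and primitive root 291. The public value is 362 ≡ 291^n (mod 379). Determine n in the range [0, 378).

Successive powers of 291 modulo 379:
  291^0=1  291^1=291  291^2=164  291^3=349  291^4=366  291^5=7
  291^6=142  291^7=11  291^8=169  291^9=288  291^10=49  291^11=236
  291^12=77  291^13=46  291^14=121  291^15=343  291^16=136  291^17=160
  291^18=322  291^19=89  291^20=127  291^21=194  291^22=362
So 291^22 ≡ 362 (mod 379), giving n = 22.

22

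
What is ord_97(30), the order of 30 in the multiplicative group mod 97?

32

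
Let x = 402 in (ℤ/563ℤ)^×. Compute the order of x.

562

The order of 402 must divide p − 1 = 562 = 2 · 281.
Divisors: 1, 2, 281, 562.
Check each in increasing order: 402^1 ≡ 402;  402^2 ≡ 23;  402^281 ≡ 562;  402^562 ≡ 1.
Smallest exponent giving 1 is 562.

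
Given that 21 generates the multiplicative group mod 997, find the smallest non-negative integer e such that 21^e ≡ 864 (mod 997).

Baby-step giant-step with m = ceil(sqrt(996)) = 32.
Baby table (21^j mod 997 for j=0..31):
  0:1  1:21  2:441  3:288  4:66  5:389  6:193  7:65
  8:368  9:749  10:774  11:302  12:360  13:581  14:237  15:989
  16:829  17:460  18:687  19:469  20:876  21:450  22:477  23:47
  24:987  25:787  26:575  27:111  28:337  29:98  30:64  31:347
Giant step factor: 21^(-32) ≡ 437 (mod 997).
Scan 864·437^i mod 997 for i = 0, 1, …:
  i=0: 864   i=1: 702   i=2: 695   i=3: 627
  i=4: 821   i=5: 854   i=6: 320   i=7: 260
  i=8: 959   i=9: 343     …   i=16: 274
  i=17: 98
Match at i=17, j=29: e = 17·32 + 29 = 573.

573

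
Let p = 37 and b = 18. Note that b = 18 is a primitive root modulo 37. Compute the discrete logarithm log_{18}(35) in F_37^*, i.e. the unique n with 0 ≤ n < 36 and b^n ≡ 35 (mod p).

35

Successive powers of 18 modulo 37:
  18^0=1  18^1=18  18^2=28  18^3=23  18^4=7  18^5=15
  18^6=11  18^7=13  18^8=12  18^9=31  18^10=3  18^11=17
  18^12=10  18^13=32  18^14=21  18^15=8  18^16=33  18^17=2
  18^18=36  18^19=19  18^20=9  18^21=14  18^22=30  18^23=22
  18^24=26  18^25=24  18^26=25  18^27=6  18^28=34  18^29=20
  18^30=27  18^31=5  18^32=16  18^33=29  18^34=4  18^35=35
So 18^35 ≡ 35 (mod 37), giving n = 35.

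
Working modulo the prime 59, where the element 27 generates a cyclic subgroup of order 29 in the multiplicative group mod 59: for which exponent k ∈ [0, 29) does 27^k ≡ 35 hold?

28

Successive powers of 27 modulo 59:
  27^0=1  27^1=27  27^2=21  27^3=36  27^4=28  27^5=48
  27^6=57  27^7=5  27^8=17  27^9=46  27^10=3  27^11=22
  27^12=4  27^13=49  27^14=25  27^15=26  27^16=53  27^17=15
  27^18=51  27^19=20  27^20=9  27^21=7  27^22=12  27^23=29
  27^24=16  27^25=19  27^26=41  27^27=45  27^28=35
So 27^28 ≡ 35 (mod 59), giving k = 28.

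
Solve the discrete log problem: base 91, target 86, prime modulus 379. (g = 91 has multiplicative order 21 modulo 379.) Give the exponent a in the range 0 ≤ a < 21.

Successive powers of 91 modulo 379:
  91^0=1  91^1=91  91^2=322  91^3=119  91^4=217  91^5=39
  91^6=138  91^7=51  91^8=93  91^9=125  91^10=5  91^11=76
  91^12=94  91^13=216  91^14=327  91^15=195  91^16=311  91^17=255
  91^18=86
So 91^18 ≡ 86 (mod 379), giving a = 18.

18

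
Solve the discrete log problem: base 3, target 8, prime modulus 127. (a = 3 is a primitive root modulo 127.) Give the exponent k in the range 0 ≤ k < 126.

90

Baby-step giant-step with m = ceil(sqrt(126)) = 12.
Baby table (3^j mod 127 for j=0..11):
  0:1  1:3  2:9  3:27  4:81  5:116  6:94  7:28
  8:84  9:125  10:121  11:109
Giant step factor: 3^(-12) ≡ 87 (mod 127).
Scan 8·87^i mod 127 for i = 0, 1, …:
  i=0: 8   i=1: 61   i=2: 100   i=3: 64
  i=4: 107   i=5: 38   i=6: 4   i=7: 94
Match at i=7, j=6: k = 7·12 + 6 = 90.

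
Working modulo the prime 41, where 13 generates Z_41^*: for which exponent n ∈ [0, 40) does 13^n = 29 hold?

17

Successive powers of 13 modulo 41:
  13^0=1  13^1=13  13^2=5  13^3=24  13^4=25  13^5=38
  13^6=2  13^7=26  13^8=10  13^9=7  13^10=9  13^11=35
  13^12=4  13^13=11  13^14=20  13^15=14  13^16=18  13^17=29
So 13^17 ≡ 29 (mod 41), giving n = 17.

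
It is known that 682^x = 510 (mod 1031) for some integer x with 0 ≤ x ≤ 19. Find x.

Compute 682^0 mod 1031 = 1, then multiply by 682 repeatedly:
  682^0=1  682^1=682  682^2=143  682^3=612  682^4=860
  682^5=912  682^6=291  682^7=510
Found 510 at exponent 7.

7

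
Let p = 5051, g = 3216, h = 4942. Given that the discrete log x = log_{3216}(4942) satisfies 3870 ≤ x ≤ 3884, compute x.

3870

Compute 3216^3870 mod 5051 = 4942, then multiply by 3216 repeatedly:
  3216^3870=4942
Found 4942 at exponent 3870.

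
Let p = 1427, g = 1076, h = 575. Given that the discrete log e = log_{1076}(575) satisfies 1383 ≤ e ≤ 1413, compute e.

1409

Compute 1076^1383 mod 1427 = 109, then multiply by 1076 repeatedly:
  1076^1383=109  1076^1384=270  1076^1385=839  1076^1386=900  1076^1387=894
  1076^1388=146  1076^1389=126  1076^1390=11  1076^1391=420  1076^1392=988
  1076^1393=1400  1076^1394=915  1076^1395=1337  1076^1396=196  1076^1397=1127
  1076^1398=1129  1076^1399=427  1076^1400=1385  1076^1401=472  1076^1402=1287
  1076^1403=622  1076^1404=9  1076^1405=1122  1076^1406=30  1076^1407=886
  1076^1408=100  1076^1409=575
Found 575 at exponent 1409.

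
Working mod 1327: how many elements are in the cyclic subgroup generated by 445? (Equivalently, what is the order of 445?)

102

The order of 445 must divide p − 1 = 1326 = 2 · 3 · 13 · 17.
Divisors: 1, 2, 3, 6, 13, 17, 26, 34, 39, 51, 78, 102, 221, 442, 663, 1326.
Check each in increasing order: 445^1 ≡ 445;  445^2 ≡ 302;  445^3 ≡ 363;  445^6 ≡ 396;  445^13 ≡ 171;  445^17 ≡ 980;  445^26 ≡ 47;  445^34 ≡ 979;  445^39 ≡ 75;  445^51 ≡ 1326;  445^78 ≡ 317;  445^102 ≡ 1.
Smallest exponent giving 1 is 102.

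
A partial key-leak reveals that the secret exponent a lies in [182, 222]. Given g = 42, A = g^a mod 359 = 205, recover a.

184

Compute 42^182 mod 359 = 225, then multiply by 42 repeatedly:
  42^182=225  42^183=116  42^184=205
Found 205 at exponent 184.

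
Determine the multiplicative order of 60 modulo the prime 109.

The order of 60 must divide p − 1 = 108 = 2^2 · 3^3.
Divisors: 1, 2, 3, 4, 6, 9, 12, 18, 27, 36, 54, 108.
Check each in increasing order: 60^1 ≡ 60;  60^2 ≡ 3;  60^3 ≡ 71;  60^4 ≡ 9;  60^6 ≡ 27;  60^9 ≡ 64;  60^12 ≡ 75;  60^18 ≡ 63;  60^27 ≡ 108;  60^36 ≡ 45;  60^54 ≡ 1.
Smallest exponent giving 1 is 54.

54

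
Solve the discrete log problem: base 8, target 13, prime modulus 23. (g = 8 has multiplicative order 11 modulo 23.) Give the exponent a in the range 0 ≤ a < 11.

6

Successive powers of 8 modulo 23:
  8^0=1  8^1=8  8^2=18  8^3=6  8^4=2  8^5=16
  8^6=13
So 8^6 ≡ 13 (mod 23), giving a = 6.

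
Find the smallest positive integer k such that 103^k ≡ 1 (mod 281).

The order of 103 must divide p − 1 = 280 = 2^3 · 5 · 7.
Divisors: 1, 2, 4, 5, 7, 8, 10, 14, 20, 28, 35, 40, 56, 70, 140, 280.
Check each in increasing order: 103^1 ≡ 103;  103^2 ≡ 212;  103^4 ≡ 265;  103^5 ≡ 38;  103^7 ≡ 188;  103^8 ≡ 256;  103^10 ≡ 39;  103^14 ≡ 219;  103^20 ≡ 116;  103^28 ≡ 191;  103^35 ≡ 221;  103^40 ≡ 249;  103^56 ≡ 232;  103^70 ≡ 228;  103^140 ≡ 280;  103^280 ≡ 1.
Smallest exponent giving 1 is 280.

280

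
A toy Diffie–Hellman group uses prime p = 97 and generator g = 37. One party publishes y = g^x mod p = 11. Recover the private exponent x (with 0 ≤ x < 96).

2

Successive powers of 37 modulo 97:
  37^0=1  37^1=37  37^2=11
So 37^2 ≡ 11 (mod 97), giving x = 2.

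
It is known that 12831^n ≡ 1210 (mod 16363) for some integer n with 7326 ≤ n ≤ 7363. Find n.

7356

Compute 12831^7326 mod 16363 = 10602, then multiply by 12831 repeatedly:
  12831^7326=10602  12831^7327=8643  12831^7328=6282  12831^7329=204  12831^7330=15807
  12831^7331=232  12831^7332=15089  12831^7333=16306  12831^7334=4968  12831^7335=10523
  12831^7336=9500  12831^7337=6513  12831^7338=2462  12831^7339=9332  12831^7340=10821
  12831^7341=4196  12831^7342=4606  12831^7343=12793  12831^7344=9730  12831^7345=12303
  12831^7346=5932  12831^7347=9179  12831^7348=11238  12831^7349=4022  12831^7350=13743
  12831^7351=8745  12831^7352=6004  12831^7353=320  12831^7354=15170  12831^7355=8385
  12831^7356=1210
Found 1210 at exponent 7356.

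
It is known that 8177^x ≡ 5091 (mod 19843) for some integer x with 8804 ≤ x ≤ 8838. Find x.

8804

Compute 8177^8804 mod 19843 = 5091, then multiply by 8177 repeatedly:
  8177^8804=5091
Found 5091 at exponent 8804.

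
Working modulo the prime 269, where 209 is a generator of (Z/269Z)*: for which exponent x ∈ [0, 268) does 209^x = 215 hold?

Baby-step giant-step with m = ceil(sqrt(268)) = 17.
Baby table (209^j mod 269 for j=0..16):
  0:1  1:209  2:103  3:7  4:118  5:183  6:49  7:19
  8:205  9:74  10:133  11:90  12:249  13:124  14:92  15:129
  16:61
Giant step factor: 209^(-17) ≡ 33 (mod 269).
Scan 215·33^i mod 269 for i = 0, 1, …:
  i=0: 215   i=1: 101   i=2: 105   i=3: 237
  i=4: 20   i=5: 122   i=6: 260   i=7: 241
  i=8: 152   i=9: 174   i=10: 93   i=11: 110
  i=12: 133
Match at i=12, j=10: x = 12·17 + 10 = 214.

214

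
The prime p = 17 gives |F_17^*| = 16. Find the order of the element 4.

The order of 4 must divide p − 1 = 16 = 2^4.
Divisors: 1, 2, 4, 8, 16.
Check each in increasing order: 4^1 ≡ 4;  4^2 ≡ 16;  4^4 ≡ 1.
Smallest exponent giving 1 is 4.

4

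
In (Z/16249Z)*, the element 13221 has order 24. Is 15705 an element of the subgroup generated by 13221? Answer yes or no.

⟨13221⟩ has order 24; its elements mod 16249 are {1, 2829, 2989, 3028, 3373, 4054, 4348, 6401, 7043, 7177, 7516, 7517, 8732, 8733, 9072, 9206, 9848, 11901, 12195, 12876, 13221, 13260, 13420, 16248}.
15705 is not in this set.

no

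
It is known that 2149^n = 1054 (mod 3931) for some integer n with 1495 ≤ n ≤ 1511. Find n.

1504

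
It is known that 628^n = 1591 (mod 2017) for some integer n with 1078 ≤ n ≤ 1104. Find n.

Compute 628^1078 mod 2017 = 1578, then multiply by 628 repeatedly:
  628^1078=1578  628^1079=637  628^1080=670  628^1081=1224  628^1082=195
  628^1083=1440  628^1084=704  628^1085=389  628^1086=235  628^1087=339
  628^1088=1107  628^1089=1348  628^1090=1421  628^1091=874  628^1092=248
  628^1093=435  628^1094=885  628^1095=1105  628^1096=92  628^1097=1300
  628^1098=1532  628^1099=2004  628^1100=1921  628^1101=222  628^1102=243
  628^1103=1329  628^1104=1591
Found 1591 at exponent 1104.

1104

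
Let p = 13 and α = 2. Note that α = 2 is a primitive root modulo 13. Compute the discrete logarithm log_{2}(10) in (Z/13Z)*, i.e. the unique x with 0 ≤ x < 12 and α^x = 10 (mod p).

Successive powers of 2 modulo 13:
  2^0=1  2^1=2  2^2=4  2^3=8  2^4=3  2^5=6
  2^6=12  2^7=11  2^8=9  2^9=5  2^10=10
So 2^10 ≡ 10 (mod 13), giving x = 10.

10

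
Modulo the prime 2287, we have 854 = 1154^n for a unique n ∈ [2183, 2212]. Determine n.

2209

Compute 1154^2183 mod 2287 = 1460, then multiply by 1154 repeatedly:
  1154^2183=1460  1154^2184=1608  1154^2185=875  1154^2186=1183  1154^2187=2130
  1154^2188=1782  1154^2189=415  1154^2190=927  1154^2191=1729  1154^2192=1002
  1154^2193=1373  1154^2194=1838  1154^2195=1003  1154^2196=240  1154^2197=233
  1154^2198=1303  1154^2199=1103  1154^2200=1290  1154^2201=2110  1154^2202=1572
  1154^2203=497  1154^2204=1788  1154^2205=478  1154^2206=445  1154^2207=1242
  1154^2208=1606  1154^2209=854
Found 854 at exponent 2209.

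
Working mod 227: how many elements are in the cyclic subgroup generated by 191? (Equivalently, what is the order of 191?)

The order of 191 must divide p − 1 = 226 = 2 · 113.
Divisors: 1, 2, 113, 226.
Check each in increasing order: 191^1 ≡ 191;  191^2 ≡ 161;  191^113 ≡ 226;  191^226 ≡ 1.
Smallest exponent giving 1 is 226.

226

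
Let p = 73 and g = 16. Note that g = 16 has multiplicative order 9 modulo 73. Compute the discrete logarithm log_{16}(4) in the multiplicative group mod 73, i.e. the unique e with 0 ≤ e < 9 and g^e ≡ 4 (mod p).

5

Successive powers of 16 modulo 73:
  16^0=1  16^1=16  16^2=37  16^3=8  16^4=55  16^5=4
So 16^5 ≡ 4 (mod 73), giving e = 5.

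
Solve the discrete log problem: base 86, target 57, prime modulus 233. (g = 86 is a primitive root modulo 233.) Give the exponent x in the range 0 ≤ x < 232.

121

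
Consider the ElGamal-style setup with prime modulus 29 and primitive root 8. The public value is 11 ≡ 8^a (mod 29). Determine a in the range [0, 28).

Successive powers of 8 modulo 29:
  8^0=1  8^1=8  8^2=6  8^3=19  8^4=7  8^5=27
  8^6=13  8^7=17  8^8=20  8^9=15  8^10=4  8^11=3
  8^12=24  8^13=18  8^14=28  8^15=21  8^16=23  8^17=10
  8^18=22  8^19=2  8^20=16  8^21=12  8^22=9  8^23=14
  8^24=25  8^25=26  8^26=5  8^27=11
So 8^27 ≡ 11 (mod 29), giving a = 27.

27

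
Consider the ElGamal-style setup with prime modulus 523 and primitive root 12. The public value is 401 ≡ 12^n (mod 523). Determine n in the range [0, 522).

245

Baby-step giant-step with m = ceil(sqrt(522)) = 23.
Baby table (12^j mod 523 for j=0..22):
  0:1  1:12  2:144  3:159  4:339  5:407  6:177  7:32
  8:384  9:424  10:381  11:388  12:472  13:434  14:501  15:259
  16:493  17:163  18:387  19:460  20:290  21:342  22:443
Giant step factor: 12^(-23) ≡ 298 (mod 523).
Scan 401·298^i mod 523 for i = 0, 1, …:
  i=0: 401   i=1: 254   i=2: 380   i=3: 272
  i=4: 514   i=5: 456   i=6: 431   i=7: 303
  i=8: 338   i=9: 308   i=10: 259
Match at i=10, j=15: n = 10·23 + 15 = 245.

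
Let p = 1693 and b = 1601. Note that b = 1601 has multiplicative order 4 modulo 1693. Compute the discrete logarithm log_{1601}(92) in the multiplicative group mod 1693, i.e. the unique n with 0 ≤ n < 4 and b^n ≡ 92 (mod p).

3

Successive powers of 1601 modulo 1693:
  1601^0=1  1601^1=1601  1601^2=1692  1601^3=92
So 1601^3 ≡ 92 (mod 1693), giving n = 3.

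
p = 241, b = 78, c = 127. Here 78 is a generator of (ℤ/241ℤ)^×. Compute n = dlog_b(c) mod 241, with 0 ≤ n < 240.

Baby-step giant-step with m = ceil(sqrt(240)) = 16.
Baby table (78^j mod 241 for j=0..15):
  0:1  1:78  2:59  3:23  4:107  5:152  6:47  7:51
  8:122  9:117  10:209  11:155  12:40  13:228  14:191  15:197
Giant step factor: 78^(-16) ≡ 54 (mod 241).
Scan 127·54^i mod 241 for i = 0, 1, …:
  i=0: 127   i=1: 110   i=2: 156   i=3: 230
  i=4: 129   i=5: 218   i=6: 204   i=7: 171
  i=8: 76   i=9: 7   i=10: 137   i=11: 168
  i=12: 155
Match at i=12, j=11: n = 12·16 + 11 = 203.

203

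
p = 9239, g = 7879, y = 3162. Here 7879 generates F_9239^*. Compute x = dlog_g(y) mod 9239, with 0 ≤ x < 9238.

Baby-step giant-step with m = ceil(sqrt(9238)) = 97.
Baby table (7879^j mod 9239 for j=0..96):
  0:1  1:7879  2:1800  3:335  4:6350  5:2465  6:1357  7:2280
  8:3504  9:1884  10:6202  11:487  12:2888  13:8134  14:6082  15:6624
  16:8624  17:4890  18:1680  19:6472  20:2847  21:8460  22:6194  23:2128
  24:6966  25:5454  26:1477  27:5382  28:7007  29:5128  30:1365  31:639
  32:8665  33:4564  34:1568  35:1729  36:4505  37:7896  38:6397  39:3218
  40:2806  41:8786  42:6306  43:6871  44:5308  45:6018  46:1274  47:4292
  48:1928  49:1796  50:5775  51:8389  52:1125  53:3674  54:1659  55:7315
  56:2003  57:1425  58:2190  59:5797  60:6186  61:3769  62:1805  63:2774
  64:6111  65:4140  66:5390  67:5366  68:1050  69:4045  70:5244  71:668
  72:6181  73:1330  74:2044  75:1099  76:2078  77:1054  78:7844  79:3205
  80:2008  81:3864  82:1951  83:7472  84:980  85:6855  86:8590  87:4935
  88:5153  89:4321  90:8683  91:7801  92:6251  93:7759  94:7937  95:6071
  96:3106
Giant step factor: 7879^(-97) ≡ 6401 (mod 9239).
Scan 3162·6401^i mod 9239 for i = 0, 1, …:
  i=0: 3162   i=1: 6552   i=2: 3531   i=3: 3337
  i=4: 8808   i=5: 3630   i=6: 8784   i=7: 7069
  i=8: 5286   i=9: 2468     …   i=73: 1720
  i=74: 6071
Match at i=74, j=95: x = 74·97 + 95 = 7273.

7273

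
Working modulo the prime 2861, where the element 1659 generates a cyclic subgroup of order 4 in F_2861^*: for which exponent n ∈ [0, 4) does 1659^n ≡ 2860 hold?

2

Successive powers of 1659 modulo 2861:
  1659^0=1  1659^1=1659  1659^2=2860
So 1659^2 ≡ 2860 (mod 2861), giving n = 2.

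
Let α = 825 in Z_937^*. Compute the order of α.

The order of 825 must divide p − 1 = 936 = 2^3 · 3^2 · 13.
Divisors: 1, 2, 3, 4, 6, 8, 9, 12, 13, 18, 24, 26, 36, 39, 52, 72, 78, 104, 117, 156, 234, 312, 468, 936.
Check each in increasing order: 825^1 ≡ 825;  825^2 ≡ 363;  825^3 ≡ 572;  825^4 ≡ 589;  825^6 ≡ 171;  825^8 ≡ 231;  825^9 ≡ 364;  825^12 ≡ 194;  825^13 ≡ 760;  825^18 ≡ 379;  825^24 ≡ 156;  825^26 ≡ 408;  825^36 ≡ 280;  825^39 ≡ 870;  825^52 ≡ 615;  825^72 ≡ 629;  825^78 ≡ 741;  825^104 ≡ 614;  825^117 ≡ 14;  825^156 ≡ 936;  825^234 ≡ 196;  825^312 ≡ 1.
Smallest exponent giving 1 is 312.

312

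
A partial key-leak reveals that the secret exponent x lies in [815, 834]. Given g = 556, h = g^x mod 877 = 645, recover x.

Compute 556^815 mod 877 = 350, then multiply by 556 repeatedly:
  556^815=350  556^816=783  556^817=356  556^818=611  556^819=317
  556^820=852  556^821=132  556^822=601  556^823=19  556^824=40
  556^825=315  556^826=617  556^827=145  556^828=813  556^829=373
  556^830=416  556^831=645
Found 645 at exponent 831.

831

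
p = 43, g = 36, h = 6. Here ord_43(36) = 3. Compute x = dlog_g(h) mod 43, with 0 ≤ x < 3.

Successive powers of 36 modulo 43:
  36^0=1  36^1=36  36^2=6
So 36^2 ≡ 6 (mod 43), giving x = 2.

2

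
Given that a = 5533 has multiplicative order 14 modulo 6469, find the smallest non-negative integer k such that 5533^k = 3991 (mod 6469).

Successive powers of 5533 modulo 6469:
  5533^0=1  5533^1=5533  5533^2=2781  5533^3=3991
So 5533^3 ≡ 3991 (mod 6469), giving k = 3.

3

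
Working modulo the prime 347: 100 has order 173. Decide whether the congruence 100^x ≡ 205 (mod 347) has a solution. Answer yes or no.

205 ∈ ⟨100⟩ iff 205^173 ≡ 1 (mod 347), since |⟨100⟩| = 173.
205^173 mod 347 = 1.
Since 1 = 1, 205 lies in the subgroup.

yes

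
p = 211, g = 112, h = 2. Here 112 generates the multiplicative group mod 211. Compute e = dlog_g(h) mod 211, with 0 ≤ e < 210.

47

Baby-step giant-step with m = ceil(sqrt(210)) = 15.
Baby table (112^j mod 211 for j=0..14):
  0:1  1:112  2:95  3:90  4:163  5:110  6:82  7:111
  8:194  9:206  10:73  11:158  12:183  13:29  14:83
Giant step factor: 112^(-15) ≡ 88 (mod 211).
Scan 2·88^i mod 211 for i = 0, 1, …:
  i=0: 2   i=1: 176   i=2: 85   i=3: 95
Match at i=3, j=2: e = 3·15 + 2 = 47.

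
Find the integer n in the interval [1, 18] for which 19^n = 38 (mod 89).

9

Compute 19^1 mod 89 = 19, then multiply by 19 repeatedly:
  19^1=19  19^2=5  19^3=6  19^4=25  19^5=30
  19^6=36  19^7=61  19^8=2  19^9=38
Found 38 at exponent 9.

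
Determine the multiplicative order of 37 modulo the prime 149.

The order of 37 must divide p − 1 = 148 = 2^2 · 37.
Divisors: 1, 2, 4, 37, 74, 148.
Check each in increasing order: 37^1 ≡ 37;  37^2 ≡ 28;  37^4 ≡ 39;  37^37 ≡ 1.
Smallest exponent giving 1 is 37.

37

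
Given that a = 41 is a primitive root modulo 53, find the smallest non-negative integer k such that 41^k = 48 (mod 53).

49

Baby-step giant-step with m = ceil(sqrt(52)) = 8.
Baby table (41^j mod 53 for j=0..7):
  0:1  1:41  2:38  3:21  4:13  5:3  6:17  7:8
Giant step factor: 41^(-8) ≡ 16 (mod 53).
Scan 48·16^i mod 53 for i = 0, 1, …:
  i=0: 48   i=1: 26   i=2: 45   i=3: 31
  i=4: 19   i=5: 39   i=6: 41
Match at i=6, j=1: k = 6·8 + 1 = 49.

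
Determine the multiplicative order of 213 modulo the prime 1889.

1888

The order of 213 must divide p − 1 = 1888 = 2^5 · 59.
Divisors: 1, 2, 4, 8, 16, 32, 59, 118, 236, 472, 944, 1888.
Check each in increasing order: 213^1 ≡ 213;  213^2 ≡ 33;  213^4 ≡ 1089;  213^8 ≡ 1518;  213^16 ≡ 1633;  213^32 ≡ 1310;  213^59 ≡ 1073;  213^118 ≡ 928;  213^236 ≡ 1689;  213^472 ≡ 331;  213^944 ≡ 1888;  213^1888 ≡ 1.
Smallest exponent giving 1 is 1888.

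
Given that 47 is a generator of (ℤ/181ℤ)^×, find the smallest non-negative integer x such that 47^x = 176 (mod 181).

102

Baby-step giant-step with m = ceil(sqrt(180)) = 14.
Baby table (47^j mod 181 for j=0..13):
  0:1  1:47  2:37  3:110  4:102  5:88  6:154  7:179
  8:87  9:107  10:142  11:158  12:5  13:54
Giant step factor: 47^(-14) ≡ 136 (mod 181).
Scan 176·136^i mod 181 for i = 0, 1, …:
  i=0: 176   i=1: 44   i=2: 11   i=3: 48
  i=4: 12   i=5: 3   i=6: 46   i=7: 102
Match at i=7, j=4: x = 7·14 + 4 = 102.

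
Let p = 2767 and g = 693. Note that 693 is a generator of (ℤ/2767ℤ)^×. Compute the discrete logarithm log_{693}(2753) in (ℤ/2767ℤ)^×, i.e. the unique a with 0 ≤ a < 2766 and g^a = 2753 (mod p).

Baby-step giant-step with m = ceil(sqrt(2766)) = 53.
Baby table (693^j mod 2767 for j=0..52):
  0:1  1:693  2:1558  3:564  4:705  5:1573  6:2658  7:1939
  8:1732  9:2165  10:631  11:97  12:813  13:1708  14:2135  15:1977
  16:396  17:495  18:2694  19:1984  20:2480  21:333  22:1108  23:1385
  24:2423  25:2337  26:846  27:2441  28:976  29:1220  30:1525  31:2598
  32:1864  33:2330  34:1529  35:2603  36:2562  37:1819  38:1582  39:594
  40:2126  41:1274  42:209  43:953  44:1883  45:1662  46:694  47:2251
  48:2122  49:1269  50:2278  51:1464  52:1830
Giant step factor: 693^(-53) ≡ 1962 (mod 2767).
Scan 2753·1962^i mod 2767 for i = 0, 1, …:
  i=0: 2753   i=1: 202   i=2: 643   i=3: 2581
  i=4: 312   i=5: 637   i=6: 1877   i=7: 2564
  i=8: 162   i=9: 2406     …   i=48: 1638
  i=49: 1269
Match at i=49, j=49: a = 49·53 + 49 = 2646.

2646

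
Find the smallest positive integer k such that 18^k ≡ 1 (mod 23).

11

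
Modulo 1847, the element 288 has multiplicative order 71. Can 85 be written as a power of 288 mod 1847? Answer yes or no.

yes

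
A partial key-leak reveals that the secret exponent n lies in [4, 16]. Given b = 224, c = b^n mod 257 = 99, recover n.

14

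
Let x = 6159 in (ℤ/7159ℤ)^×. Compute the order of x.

2386

The order of 6159 must divide p − 1 = 7158 = 2 · 3 · 1193.
Divisors: 1, 2, 3, 6, 1193, 2386, 3579, 7158.
Check each in increasing order: 6159^1 ≡ 6159;  6159^2 ≡ 4899;  6159^3 ≡ 4915;  6159^6 ≡ 2759;  6159^1193 ≡ 7158;  6159^2386 ≡ 1.
Smallest exponent giving 1 is 2386.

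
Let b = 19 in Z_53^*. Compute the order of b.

52

The order of 19 must divide p − 1 = 52 = 2^2 · 13.
Divisors: 1, 2, 4, 13, 26, 52.
Check each in increasing order: 19^1 ≡ 19;  19^2 ≡ 43;  19^4 ≡ 47;  19^13 ≡ 30;  19^26 ≡ 52;  19^52 ≡ 1.
Smallest exponent giving 1 is 52.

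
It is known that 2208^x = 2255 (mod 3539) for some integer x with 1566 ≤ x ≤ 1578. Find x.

1575

Compute 2208^1566 mod 3539 = 363, then multiply by 2208 repeatedly:
  2208^1566=363  2208^1567=1690  2208^1568=1414  2208^1569=714  2208^1570=1657
  2208^1571=2869  2208^1572=3481  2208^1573=2879  2208^1574=788  2208^1575=2255
Found 2255 at exponent 1575.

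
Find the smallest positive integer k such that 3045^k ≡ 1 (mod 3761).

752

The order of 3045 must divide p − 1 = 3760 = 2^4 · 5 · 47.
Divisors: 1, 2, 4, 5, 8, 10, 16, 20, 40, 47, 80, 94, 188, 235, 376, 470, 752, 940, 1880, 3760.
Check each in increasing order: 3045^1 ≡ 3045;  3045^2 ≡ 1160;  3045^4 ≡ 2923;  3045^5 ≡ 2009;  3045^8 ≡ 2698;  3045^10 ≡ 528;  3045^16 ≡ 1669;  3045^20 ≡ 470;  3045^40 ≡ 2762;  3045^47 ≡ 2094;  3045^80 ≡ 1336;  3045^94 ≡ 3271;  3045^188 ≡ 3157;  3045^235 ≡ 2681;  3045^376 ≡ 3760;  3045^470 ≡ 490;  3045^752 ≡ 1.
Smallest exponent giving 1 is 752.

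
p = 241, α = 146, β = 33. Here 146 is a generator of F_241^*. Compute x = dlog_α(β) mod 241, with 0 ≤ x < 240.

Baby-step giant-step with m = ceil(sqrt(240)) = 16.
Baby table (146^j mod 241 for j=0..15):
  0:1  1:146  2:108  3:103  4:96  5:38  6:5  7:7
  8:58  9:33  10:239  11:190  12:25  13:35  14:49  15:165
Giant step factor: 146^(-16) ≡ 24 (mod 241).
Scan 33·24^i mod 241 for i = 0, 1, …:
  i=0: 33
Match at i=0, j=9: x = 0·16 + 9 = 9.

9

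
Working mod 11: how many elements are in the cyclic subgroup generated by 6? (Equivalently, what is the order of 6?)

The order of 6 must divide p − 1 = 10 = 2 · 5.
Divisors: 1, 2, 5, 10.
Check each in increasing order: 6^1 ≡ 6;  6^2 ≡ 3;  6^5 ≡ 10;  6^10 ≡ 1.
Smallest exponent giving 1 is 10.

10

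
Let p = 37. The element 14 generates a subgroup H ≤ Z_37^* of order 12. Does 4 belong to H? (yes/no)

no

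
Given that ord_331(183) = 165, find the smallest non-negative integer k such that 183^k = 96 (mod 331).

Baby-step giant-step with m = ceil(sqrt(165)) = 13.
Baby table (183^j mod 331 for j=0..12):
  0:1  1:183  2:58  3:22  4:54  5:283  6:153  7:195
  8:268  9:56  10:318  11:269  12:239
Giant step factor: 183^(-13) ≡ 103 (mod 331).
Scan 96·103^i mod 331 for i = 0, 1, …:
  i=0: 96   i=1: 289   i=2: 308   i=3: 279
  i=4: 271   i=5: 109   i=6: 304   i=7: 198
  i=8: 203   i=9: 56
Match at i=9, j=9: k = 9·13 + 9 = 126.

126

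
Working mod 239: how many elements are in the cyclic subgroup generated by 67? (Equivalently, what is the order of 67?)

17

The order of 67 must divide p − 1 = 238 = 2 · 7 · 17.
Divisors: 1, 2, 7, 14, 17, 34, 119, 238.
Check each in increasing order: 67^1 ≡ 67;  67^2 ≡ 187;  67^7 ≡ 166;  67^14 ≡ 71;  67^17 ≡ 1.
Smallest exponent giving 1 is 17.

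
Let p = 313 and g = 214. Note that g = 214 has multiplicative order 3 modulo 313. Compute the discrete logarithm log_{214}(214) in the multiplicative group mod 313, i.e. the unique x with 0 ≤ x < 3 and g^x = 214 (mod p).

1

Successive powers of 214 modulo 313:
  214^0=1  214^1=214
So 214^1 ≡ 214 (mod 313), giving x = 1.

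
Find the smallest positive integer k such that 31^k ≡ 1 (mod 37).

The order of 31 must divide p − 1 = 36 = 2^2 · 3^2.
Divisors: 1, 2, 3, 4, 6, 9, 12, 18, 36.
Check each in increasing order: 31^1 ≡ 31;  31^2 ≡ 36;  31^3 ≡ 6;  31^4 ≡ 1.
Smallest exponent giving 1 is 4.

4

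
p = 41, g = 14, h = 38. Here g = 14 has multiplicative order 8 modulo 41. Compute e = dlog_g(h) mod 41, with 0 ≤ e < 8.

Successive powers of 14 modulo 41:
  14^0=1  14^1=14  14^2=32  14^3=38
So 14^3 ≡ 38 (mod 41), giving e = 3.

3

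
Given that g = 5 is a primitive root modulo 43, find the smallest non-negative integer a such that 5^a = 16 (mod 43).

6

Successive powers of 5 modulo 43:
  5^0=1  5^1=5  5^2=25  5^3=39  5^4=23  5^5=29
  5^6=16
So 5^6 ≡ 16 (mod 43), giving a = 6.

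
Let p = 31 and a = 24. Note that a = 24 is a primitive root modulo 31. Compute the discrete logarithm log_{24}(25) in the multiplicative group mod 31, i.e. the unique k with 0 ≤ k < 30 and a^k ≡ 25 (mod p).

10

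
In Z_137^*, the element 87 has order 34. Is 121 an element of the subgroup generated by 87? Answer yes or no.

yes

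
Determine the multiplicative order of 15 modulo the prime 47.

46

The order of 15 must divide p − 1 = 46 = 2 · 23.
Divisors: 1, 2, 23, 46.
Check each in increasing order: 15^1 ≡ 15;  15^2 ≡ 37;  15^23 ≡ 46;  15^46 ≡ 1.
Smallest exponent giving 1 is 46.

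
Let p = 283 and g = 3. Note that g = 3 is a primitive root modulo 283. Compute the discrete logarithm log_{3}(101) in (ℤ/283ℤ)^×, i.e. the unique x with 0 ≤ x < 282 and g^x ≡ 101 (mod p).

Baby-step giant-step with m = ceil(sqrt(282)) = 17.
Baby table (3^j mod 283 for j=0..16):
  0:1  1:3  2:9  3:27  4:81  5:243  6:163  7:206
  8:52  9:156  10:185  11:272  12:250  13:184  14:269  15:241
  16:157
Giant step factor: 3^(-17) ≡ 140 (mod 283).
Scan 101·140^i mod 283 for i = 0, 1, …:
  i=0: 101   i=1: 273   i=2: 15   i=3: 119
  i=4: 246   i=5: 197   i=6: 129   i=7: 231
  i=8: 78   i=9: 166     …   i=14: 66
  i=15: 184
Match at i=15, j=13: x = 15·17 + 13 = 268.

268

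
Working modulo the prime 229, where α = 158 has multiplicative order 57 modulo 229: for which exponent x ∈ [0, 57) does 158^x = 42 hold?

12

Baby-step giant-step with m = ceil(sqrt(57)) = 8.
Baby table (158^j mod 229 for j=0..7):
  0:1  1:158  2:3  3:16  4:9  5:48  6:27  7:144
Giant step factor: 158^(-8) ≡ 82 (mod 229).
Scan 42·82^i mod 229 for i = 0, 1, …:
  i=0: 42   i=1: 9
Match at i=1, j=4: x = 1·8 + 4 = 12.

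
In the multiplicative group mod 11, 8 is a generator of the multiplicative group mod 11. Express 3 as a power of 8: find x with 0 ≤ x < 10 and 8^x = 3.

6

Successive powers of 8 modulo 11:
  8^0=1  8^1=8  8^2=9  8^3=6  8^4=4  8^5=10
  8^6=3
So 8^6 ≡ 3 (mod 11), giving x = 6.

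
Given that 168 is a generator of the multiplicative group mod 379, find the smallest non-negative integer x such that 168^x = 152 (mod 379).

Baby-step giant-step with m = ceil(sqrt(378)) = 20.
Baby table (168^j mod 379 for j=0..19):
  0:1  1:168  2:178  3:342  4:227  5:236  6:232  7:318
  8:364  9:133  10:362  11:176  12:6  13:250  14:310  15:157
  16:225  17:279  18:255  19:13
Giant step factor: 168^(-20) ≡ 80 (mod 379).
Scan 152·80^i mod 379 for i = 0, 1, …:
  i=0: 152   i=1: 32   i=2: 286   i=3: 140
  i=4: 209   i=5: 44   i=6: 109   i=7: 3
  i=8: 240   i=9: 250
Match at i=9, j=13: x = 9·20 + 13 = 193.

193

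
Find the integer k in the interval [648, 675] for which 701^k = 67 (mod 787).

650

Compute 701^648 mod 787 = 400, then multiply by 701 repeatedly:
  701^648=400  701^649=228  701^650=67
Found 67 at exponent 650.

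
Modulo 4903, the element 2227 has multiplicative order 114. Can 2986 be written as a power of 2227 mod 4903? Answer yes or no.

2986 ∈ ⟨2227⟩ iff 2986^114 ≡ 1 (mod 4903), since |⟨2227⟩| = 114.
2986^114 mod 4903 = 2603.
Since 2603 ≠ 1, 2986 does not lie in the subgroup.

no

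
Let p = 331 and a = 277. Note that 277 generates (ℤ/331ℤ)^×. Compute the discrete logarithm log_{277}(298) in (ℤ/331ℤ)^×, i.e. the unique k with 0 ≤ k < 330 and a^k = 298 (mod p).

Baby-step giant-step with m = ceil(sqrt(330)) = 19.
Baby table (277^j mod 331 for j=0..18):
  0:1  1:277  2:268  3:92  4:328  5:162  6:189  7:55
  8:9  9:176  10:95  11:166  12:304  13:134  14:46  15:164
  16:81  17:260  18:193
Giant step factor: 277^(-19) ≡ 37 (mod 331).
Scan 298·37^i mod 331 for i = 0, 1, …:
  i=0: 298   i=1: 103   i=2: 170   i=3: 1
Match at i=3, j=0: k = 3·19 + 0 = 57.

57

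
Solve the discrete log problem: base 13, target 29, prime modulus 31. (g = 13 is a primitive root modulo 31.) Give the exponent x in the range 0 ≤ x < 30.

Successive powers of 13 modulo 31:
  13^0=1  13^1=13  13^2=14  13^3=27  13^4=10  13^5=6
  13^6=16  13^7=22  13^8=7  13^9=29
So 13^9 ≡ 29 (mod 31), giving x = 9.

9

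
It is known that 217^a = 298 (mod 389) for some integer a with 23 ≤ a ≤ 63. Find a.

58

Compute 217^23 mod 389 = 305, then multiply by 217 repeatedly:
  217^23=305  217^24=55  217^25=265  217^26=322  217^27=243
  217^28=216  217^29=192  217^30=41  217^31=339  217^32=42
  217^33=167  217^34=62  217^35=228  217^36=73  217^37=281
  217^38=293  217^39=174  217^40=25  217^41=368  217^42=111
  217^43=358  217^44=275  217^45=158  217^46=54  217^47=48
  217^48=302  217^49=182  217^50=205  217^51=139  217^52=210
  217^53=57  217^54=310  217^55=362  217^56=365  217^57=238
  217^58=298
Found 298 at exponent 58.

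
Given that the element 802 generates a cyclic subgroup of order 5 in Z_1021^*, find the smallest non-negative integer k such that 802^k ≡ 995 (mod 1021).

Successive powers of 802 modulo 1021:
  802^0=1  802^1=802  802^2=995
So 802^2 ≡ 995 (mod 1021), giving k = 2.

2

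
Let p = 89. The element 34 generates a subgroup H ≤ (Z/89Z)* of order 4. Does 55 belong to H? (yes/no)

yes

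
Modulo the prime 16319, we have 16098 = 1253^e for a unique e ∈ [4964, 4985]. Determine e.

4969

Compute 1253^4964 mod 16319 = 6085, then multiply by 1253 repeatedly:
  1253^4964=6085  1253^4965=3532  1253^4966=3147  1253^4967=10312  1253^4968=12607
  1253^4969=16098
Found 16098 at exponent 4969.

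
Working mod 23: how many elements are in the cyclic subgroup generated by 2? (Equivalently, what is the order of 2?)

11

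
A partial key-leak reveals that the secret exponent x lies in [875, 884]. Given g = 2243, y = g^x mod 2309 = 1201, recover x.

Compute 2243^875 mod 2309 = 392, then multiply by 2243 repeatedly:
  2243^875=392  2243^876=1836  2243^877=1201
Found 1201 at exponent 877.

877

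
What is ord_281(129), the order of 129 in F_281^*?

40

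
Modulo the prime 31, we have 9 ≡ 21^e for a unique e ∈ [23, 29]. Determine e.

Compute 21^23 mod 31 = 17, then multiply by 21 repeatedly:
  21^23=17  21^24=16  21^25=26  21^26=19  21^27=27
  21^28=9
Found 9 at exponent 28.

28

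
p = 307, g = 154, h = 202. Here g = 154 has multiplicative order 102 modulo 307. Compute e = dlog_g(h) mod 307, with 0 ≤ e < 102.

Baby-step giant-step with m = ceil(sqrt(102)) = 11.
Baby table (154^j mod 307 for j=0..10):
  0:1  1:154  2:77  3:192  4:96  5:48  6:24  7:12
  8:6  9:3  10:155
Giant step factor: 154^(-11) ≡ 206 (mod 307).
Scan 202·206^i mod 307 for i = 0, 1, …:
  i=0: 202   i=1: 167   i=2: 18   i=3: 24
Match at i=3, j=6: e = 3·11 + 6 = 39.

39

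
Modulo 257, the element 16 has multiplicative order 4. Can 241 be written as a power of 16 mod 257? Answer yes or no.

⟨16⟩ has order 4; its elements mod 257 are {1, 16, 241, 256}.
241 is in this set.

yes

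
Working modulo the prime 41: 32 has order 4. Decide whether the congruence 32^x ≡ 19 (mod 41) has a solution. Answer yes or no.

19 ∈ ⟨32⟩ iff 19^4 ≡ 1 (mod 41), since |⟨32⟩| = 4.
19^4 mod 41 = 23.
Since 23 ≠ 1, 19 does not lie in the subgroup.

no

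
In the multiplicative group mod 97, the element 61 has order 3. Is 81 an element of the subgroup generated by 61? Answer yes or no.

⟨61⟩ has order 3; its elements mod 97 are {1, 35, 61}.
81 is not in this set.

no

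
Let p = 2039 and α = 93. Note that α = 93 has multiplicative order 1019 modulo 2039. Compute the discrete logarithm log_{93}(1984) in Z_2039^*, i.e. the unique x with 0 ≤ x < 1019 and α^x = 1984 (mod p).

132

Baby-step giant-step with m = ceil(sqrt(1019)) = 32.
Baby table (93^j mod 2039 for j=0..31):
  0:1  1:93  2:493  3:991  4:408  5:1242  6:1322  7:606
  8:1305  9:1064  10:1080  11:529  12:261  13:1844  14:216  15:1737
  16:460  17:2000  18:451  19:1163  20:92  21:400  22:498  23:1456
  24:834  25:80  26:1323  27:699  28:1798  29:16  30:1488  31:1771
Giant step factor: 93^(-32) ≡ 1176 (mod 2039).
Scan 1984·1176^i mod 2039 for i = 0, 1, …:
  i=0: 1984   i=1: 568   i=2: 1215   i=3: 1540
  i=4: 408
Match at i=4, j=4: x = 4·32 + 4 = 132.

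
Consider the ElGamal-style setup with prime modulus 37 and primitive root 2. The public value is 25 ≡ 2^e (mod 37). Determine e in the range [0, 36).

10

Successive powers of 2 modulo 37:
  2^0=1  2^1=2  2^2=4  2^3=8  2^4=16  2^5=32
  2^6=27  2^7=17  2^8=34  2^9=31  2^10=25
So 2^10 ≡ 25 (mod 37), giving e = 10.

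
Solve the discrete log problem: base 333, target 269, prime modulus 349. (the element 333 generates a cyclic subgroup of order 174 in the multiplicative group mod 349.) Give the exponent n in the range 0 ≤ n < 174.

36

Baby-step giant-step with m = ceil(sqrt(174)) = 14.
Baby table (333^j mod 349 for j=0..13):
  0:1  1:333  2:256  3:92  4:273  5:169  6:88  7:337
  8:192  9:69  10:292  11:214  12:66  13:340
Giant step factor: 333^(-14) ≡ 143 (mod 349).
Scan 269·143^i mod 349 for i = 0, 1, …:
  i=0: 269   i=1: 77   i=2: 192
Match at i=2, j=8: n = 2·14 + 8 = 36.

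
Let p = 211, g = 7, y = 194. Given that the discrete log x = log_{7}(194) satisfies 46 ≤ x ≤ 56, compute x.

46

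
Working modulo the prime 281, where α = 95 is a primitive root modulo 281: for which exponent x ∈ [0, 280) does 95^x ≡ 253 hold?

30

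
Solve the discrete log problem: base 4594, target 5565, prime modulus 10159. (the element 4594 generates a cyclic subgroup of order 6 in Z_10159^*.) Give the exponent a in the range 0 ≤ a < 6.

4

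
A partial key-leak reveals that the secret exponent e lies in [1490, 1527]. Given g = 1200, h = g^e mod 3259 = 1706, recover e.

1494

Compute 1200^1490 mod 3259 = 1754, then multiply by 1200 repeatedly:
  1200^1490=1754  1200^1491=2745  1200^1492=2410  1200^1493=1267  1200^1494=1706
Found 1706 at exponent 1494.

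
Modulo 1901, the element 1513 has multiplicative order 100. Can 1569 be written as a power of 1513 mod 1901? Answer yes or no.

1569 ∈ ⟨1513⟩ iff 1569^100 ≡ 1 (mod 1901), since |⟨1513⟩| = 100.
1569^100 mod 1901 = 210.
Since 210 ≠ 1, 1569 does not lie in the subgroup.

no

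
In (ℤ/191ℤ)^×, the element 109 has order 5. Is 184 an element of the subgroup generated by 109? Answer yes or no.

184 ∈ ⟨109⟩ iff 184^5 ≡ 1 (mod 191), since |⟨109⟩| = 5.
184^5 mod 191 = 1.
Since 1 = 1, 184 lies in the subgroup.

yes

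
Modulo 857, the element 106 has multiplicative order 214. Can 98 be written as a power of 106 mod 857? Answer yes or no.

98 ∈ ⟨106⟩ iff 98^214 ≡ 1 (mod 857), since |⟨106⟩| = 214.
98^214 mod 857 = 1.
Since 1 = 1, 98 lies in the subgroup.

yes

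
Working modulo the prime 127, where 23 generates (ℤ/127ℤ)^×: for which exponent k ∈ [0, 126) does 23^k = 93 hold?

41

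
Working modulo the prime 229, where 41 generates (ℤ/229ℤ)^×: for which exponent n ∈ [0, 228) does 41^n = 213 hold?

42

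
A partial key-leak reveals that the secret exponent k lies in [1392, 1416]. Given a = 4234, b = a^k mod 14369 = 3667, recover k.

Compute 4234^1392 mod 14369 = 1130, then multiply by 4234 repeatedly:
  4234^1392=1130  4234^1393=13912  4234^1394=4877  4234^1395=965  4234^1396=5014
  4234^1397=6263  4234^1398=6737  4234^1399=1993  4234^1400=3759  4234^1401=9123
  4234^1402=2910  4234^1403=6707  4234^1404=4294  4234^1405=4011  4234^1406=12785
  4234^1407=3667
Found 3667 at exponent 1407.

1407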